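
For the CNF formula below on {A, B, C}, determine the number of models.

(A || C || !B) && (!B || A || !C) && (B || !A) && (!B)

2

There are 2^3 = 8 truth assignments over (A, B, C).
Check each against the 4 clauses (columns in the order A, B, C):
  F F F  ✓ satisfies all
  F F T  ✓ satisfies all
  F T F  ✗ fails (A || C || !B)
  F T T  ✗ fails (!B || A || !C)
  T F F  ✗ fails (B || !A)
  T F T  ✗ fails (B || !A)
  T T F  ✗ fails (!B)
  T T T  ✗ fails (!B)
2 of the 8 rows are models.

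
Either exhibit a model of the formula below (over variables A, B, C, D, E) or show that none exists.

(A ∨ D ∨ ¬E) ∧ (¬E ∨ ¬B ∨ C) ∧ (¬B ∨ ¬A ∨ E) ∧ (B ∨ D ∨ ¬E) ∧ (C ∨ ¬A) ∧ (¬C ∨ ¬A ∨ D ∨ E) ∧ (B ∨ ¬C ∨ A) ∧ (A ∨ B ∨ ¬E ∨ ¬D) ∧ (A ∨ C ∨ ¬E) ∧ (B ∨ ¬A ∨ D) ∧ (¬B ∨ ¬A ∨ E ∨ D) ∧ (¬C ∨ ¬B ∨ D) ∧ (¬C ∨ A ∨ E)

Suppose C = True.
Suppose B = True.
(D) alone gives D = True.
Suppose A = False.
(E) alone gives E = True.
This assignment satisfies each clause.

A: False,  B: True,  C: True,  D: True,  E: True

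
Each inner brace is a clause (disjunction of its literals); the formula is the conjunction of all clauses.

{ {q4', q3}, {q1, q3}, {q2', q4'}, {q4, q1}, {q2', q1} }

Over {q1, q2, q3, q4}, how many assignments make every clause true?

There are 2^4 = 16 truth assignments over (q1, q2, q3, q4).
Split on q2. With q2 = 1, the clauses containing q2 are satisfied and q2' drops from the rest; 2 of the 2^3 = 8 assignments to the other variables satisfy what remains.
With q2 = 0, by the same count on the reduced clause set, 4 assignments work.
(One model: q1=F, q2=F, q3=T, q4=T.)
Total: 2 + 4 = 6.

6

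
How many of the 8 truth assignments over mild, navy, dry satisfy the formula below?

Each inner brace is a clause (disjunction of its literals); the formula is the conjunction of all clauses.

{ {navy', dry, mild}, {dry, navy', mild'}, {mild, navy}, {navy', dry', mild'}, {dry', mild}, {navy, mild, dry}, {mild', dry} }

1

There are 2^3 = 8 truth assignments over (mild, navy, dry).
Split on mild. With mild = 1, the clauses containing mild are satisfied and mild' drops from the rest; 1 of the 2^2 = 4 assignments to the other variables satisfy what remains.
With mild = 0, by the same count on the reduced clause set, 0 assignments work.
(One model: mild=T, navy=F, dry=T.)
Total: 1 + 0 = 1.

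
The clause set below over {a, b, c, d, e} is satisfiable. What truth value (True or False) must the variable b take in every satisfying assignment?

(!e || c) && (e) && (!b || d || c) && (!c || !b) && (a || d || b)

False

Suppose b = true.
(e) alone gives e = true.
(c) alone gives c = true.
But (!c) is also a unit clause — contradiction.
So every satisfying assignment has b = False.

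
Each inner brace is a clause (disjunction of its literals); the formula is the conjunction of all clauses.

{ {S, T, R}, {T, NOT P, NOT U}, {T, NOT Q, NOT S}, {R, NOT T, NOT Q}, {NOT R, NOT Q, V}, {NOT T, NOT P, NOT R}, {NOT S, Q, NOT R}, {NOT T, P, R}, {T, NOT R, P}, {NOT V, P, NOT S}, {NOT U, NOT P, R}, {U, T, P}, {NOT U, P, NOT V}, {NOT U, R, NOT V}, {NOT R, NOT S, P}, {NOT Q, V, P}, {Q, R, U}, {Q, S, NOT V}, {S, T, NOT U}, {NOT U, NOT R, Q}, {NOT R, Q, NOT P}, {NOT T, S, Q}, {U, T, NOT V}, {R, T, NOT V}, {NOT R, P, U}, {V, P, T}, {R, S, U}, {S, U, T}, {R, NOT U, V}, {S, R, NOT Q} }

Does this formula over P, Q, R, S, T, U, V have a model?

No, unsatisfiable

Case S = true:
Case T = true:
Case R = true:
The clause (NOT P) is unit, so P = false.
That conflicts with the unit clause (P).
So R must be the other value — set R = false.
The clause (NOT Q) is unit, so Q = false.
The clause (P) is unit, so P = true.
The clause (NOT U) is unit, so U = false.
That conflicts with the unit clause (U).
Either choice for R ends in contradiction.
So T must be the other value — set T = false.
The clause (NOT Q) is unit, so Q = false.
The clause (NOT R) is unit, so R = false.
The clause (U) is unit, so U = true.
The clause (NOT P) is unit, so P = false.
The clause (NOT V) is unit, so V = false.
That conflicts with the unit clause (V).
Either choice for T ends in contradiction.
So S must be the other value — set S = false.
Case T = true:
The clause (Q) is unit, so Q = true.
The clause (R) is unit, so R = true.
The clause (V) is unit, so V = true.
The clause (NOT P) is unit, so P = false.
The clause (NOT U) is unit, so U = false.
That conflicts with the unit clause (U).
So T must be the other value — set T = false.
The clause (R) is unit, so R = true.
The clause (P) is unit, so P = true.
The clause (NOT U) is unit, so U = false.
That conflicts with the unit clause (U).
Either choice for T ends in contradiction.
Either choice for S ends in contradiction.
No assignment satisfies every clause.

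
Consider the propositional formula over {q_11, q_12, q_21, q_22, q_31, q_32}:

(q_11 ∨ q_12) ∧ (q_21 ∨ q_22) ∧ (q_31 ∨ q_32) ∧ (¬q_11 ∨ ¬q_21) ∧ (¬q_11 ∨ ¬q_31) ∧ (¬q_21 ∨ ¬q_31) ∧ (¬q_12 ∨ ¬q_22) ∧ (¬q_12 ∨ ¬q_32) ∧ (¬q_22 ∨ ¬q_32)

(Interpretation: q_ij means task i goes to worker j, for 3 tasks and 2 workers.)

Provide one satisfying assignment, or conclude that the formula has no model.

UNSATISFIABLE

Case q_11 = True:
The clause (¬q_21) is unit, so q_21 = False.
The clause (q_22) is unit, so q_22 = True.
The clause (¬q_31) is unit, so q_31 = False.
The clause (q_32) is unit, so q_32 = True.
But (¬q_32) is also a unit clause — contradiction.
So q_11 must be the other value — set q_11 = False.
The clause (q_12) is unit, so q_12 = True.
The clause (¬q_22) is unit, so q_22 = False.
The clause (q_21) is unit, so q_21 = True.
The clause (¬q_31) is unit, so q_31 = False.
The clause (q_32) is unit, so q_32 = True.
But (¬q_32) is also a unit clause — contradiction.
Both values of q_11 lead to a conflict.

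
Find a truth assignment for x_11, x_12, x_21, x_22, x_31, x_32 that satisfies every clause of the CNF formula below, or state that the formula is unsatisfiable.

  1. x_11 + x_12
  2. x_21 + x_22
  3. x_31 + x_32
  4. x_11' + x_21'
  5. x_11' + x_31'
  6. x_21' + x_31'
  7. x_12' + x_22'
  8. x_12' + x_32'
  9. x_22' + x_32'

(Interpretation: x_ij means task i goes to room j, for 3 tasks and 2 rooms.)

UNSATISFIABLE

Case x_11 = 1:
The clause (x_21') is unit, so x_21 = 0.
The clause (x_22) is unit, so x_22 = 1.
The clause (x_31') is unit, so x_31 = 0.
The clause (x_32) is unit, so x_32 = 1.
Now (x_32') is unsatisfied and unit — conflict.
That branch fails; take x_11 = 0 instead.
The clause (x_12) is unit, so x_12 = 1.
The clause (x_22') is unit, so x_22 = 0.
The clause (x_21) is unit, so x_21 = 1.
The clause (x_31') is unit, so x_31 = 0.
The clause (x_32) is unit, so x_32 = 1.
Now (x_32') is unsatisfied and unit — conflict.
Both values of x_11 lead to a conflict.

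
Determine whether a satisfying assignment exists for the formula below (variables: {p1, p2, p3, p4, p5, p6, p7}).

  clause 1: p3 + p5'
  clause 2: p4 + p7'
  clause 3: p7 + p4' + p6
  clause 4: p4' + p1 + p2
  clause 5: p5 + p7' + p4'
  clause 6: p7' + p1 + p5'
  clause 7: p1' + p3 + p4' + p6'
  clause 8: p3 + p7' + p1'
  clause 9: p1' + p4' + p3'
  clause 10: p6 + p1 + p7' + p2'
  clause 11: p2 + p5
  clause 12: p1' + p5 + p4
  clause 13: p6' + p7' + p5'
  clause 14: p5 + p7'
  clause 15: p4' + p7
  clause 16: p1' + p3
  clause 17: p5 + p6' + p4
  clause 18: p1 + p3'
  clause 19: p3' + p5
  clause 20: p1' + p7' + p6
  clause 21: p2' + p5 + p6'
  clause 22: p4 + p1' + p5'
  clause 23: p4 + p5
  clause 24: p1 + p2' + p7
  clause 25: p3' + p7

Branch on p3: set p3 = 1.
The clause (p1) is unit, so p1 = 1.
The clause (p4') is unit, so p4 = 0.
The clause (p7') is unit, so p7 = 0.
That conflicts with the unit clause (p7).
Backtrack on p3: now try p3 = 0.
The clause (p5') is unit, so p5 = 0.
The clause (p2) is unit, so p2 = 1.
The clause (p7') is unit, so p7 = 0.
The clause (p4') is unit, so p4 = 0.
That conflicts with the unit clause (p4).
Neither p3 = 1 nor p3 = 0 works.
No assignment satisfies every clause.

No, unsatisfiable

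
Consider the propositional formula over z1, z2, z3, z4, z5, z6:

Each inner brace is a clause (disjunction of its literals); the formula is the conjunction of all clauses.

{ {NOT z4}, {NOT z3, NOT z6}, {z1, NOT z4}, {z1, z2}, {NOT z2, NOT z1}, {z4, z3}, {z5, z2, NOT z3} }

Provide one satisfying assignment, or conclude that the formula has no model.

z1=true, z2=false, z3=true, z4=false, z5=true, z6=false

Unit clause (NOT z4) forces z4 = false.
Unit clause (z3) forces z3 = true.
Unit clause (NOT z6) forces z6 = false.
Case z1 = true:
Unit clause (NOT z2) forces z2 = false.
Unit clause (z5) forces z5 = true.
Every clause now holds.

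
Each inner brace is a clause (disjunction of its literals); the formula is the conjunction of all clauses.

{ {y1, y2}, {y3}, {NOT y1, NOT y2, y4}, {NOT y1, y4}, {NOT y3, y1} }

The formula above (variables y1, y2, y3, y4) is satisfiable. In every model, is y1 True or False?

True

Suppose y1 = false.
(y2) alone gives y2 = true.
(y3) alone gives y3 = true.
But (NOT y3) is also a unit clause — contradiction.
So every satisfying assignment has y1 = True.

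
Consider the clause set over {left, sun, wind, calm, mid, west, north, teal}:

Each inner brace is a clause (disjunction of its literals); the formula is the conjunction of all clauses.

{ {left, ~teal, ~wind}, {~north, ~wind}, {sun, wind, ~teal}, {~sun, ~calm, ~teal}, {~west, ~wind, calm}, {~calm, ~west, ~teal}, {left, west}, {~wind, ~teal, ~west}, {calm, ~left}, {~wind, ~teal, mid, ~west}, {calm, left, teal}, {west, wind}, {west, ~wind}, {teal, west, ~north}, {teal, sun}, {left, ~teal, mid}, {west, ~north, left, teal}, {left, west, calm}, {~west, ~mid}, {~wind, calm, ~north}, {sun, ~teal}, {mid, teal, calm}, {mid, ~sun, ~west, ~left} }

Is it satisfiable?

Satisfiable

Try north = 0.
Try left = 0.
The clause (west) is unit, so west = 1.
The clause (~mid) is unit, so mid = 0.
The clause (~teal) is unit, so teal = 0.
The clause (calm) is unit, so calm = 1.
The clause (sun) is unit, so sun = 1.
All clauses hold; wind can take either value.
A satisfying assignment: left: 0, sun: 1, wind: 1, calm: 1, mid: 0, west: 1, north: 0, teal: 0.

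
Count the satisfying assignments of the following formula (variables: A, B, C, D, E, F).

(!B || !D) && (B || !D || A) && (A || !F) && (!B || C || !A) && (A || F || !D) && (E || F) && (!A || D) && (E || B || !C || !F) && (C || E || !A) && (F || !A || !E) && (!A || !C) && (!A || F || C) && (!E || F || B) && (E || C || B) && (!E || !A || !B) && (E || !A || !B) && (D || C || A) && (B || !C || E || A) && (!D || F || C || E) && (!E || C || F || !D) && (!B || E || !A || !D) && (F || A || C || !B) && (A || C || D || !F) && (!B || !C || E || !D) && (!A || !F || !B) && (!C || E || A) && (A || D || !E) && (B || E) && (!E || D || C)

1

There are 2^6 = 64 truth assignments over (A, B, C, D, E, F).
Split on F. With F = true, the clauses containing F are satisfied and !F drops from the rest; 1 of the 2^5 = 32 assignments to the other variables satisfy what remains.
With F = false, by the same count on the reduced clause set, 0 assignments work.
(One model: A=T, B=F, C=F, D=T, E=T, F=T.)
Total: 1 + 0 = 1.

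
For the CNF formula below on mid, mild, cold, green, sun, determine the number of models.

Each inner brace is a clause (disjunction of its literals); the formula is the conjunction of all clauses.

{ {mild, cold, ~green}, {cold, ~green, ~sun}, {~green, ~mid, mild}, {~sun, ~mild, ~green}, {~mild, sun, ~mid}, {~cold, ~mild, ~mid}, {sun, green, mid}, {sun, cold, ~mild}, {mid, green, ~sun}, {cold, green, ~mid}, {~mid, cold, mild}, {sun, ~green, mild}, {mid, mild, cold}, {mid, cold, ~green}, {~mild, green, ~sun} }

4

There are 2^5 = 32 truth assignments over (mid, mild, cold, green, sun).
Split on green. With green = 1, the clauses containing green are satisfied and ~green drops from the rest; 2 of the 2^4 = 16 assignments to the other variables satisfy what remains.
With green = 0, by the same count on the reduced clause set, 2 assignments work.
Total: 2 + 2 = 4.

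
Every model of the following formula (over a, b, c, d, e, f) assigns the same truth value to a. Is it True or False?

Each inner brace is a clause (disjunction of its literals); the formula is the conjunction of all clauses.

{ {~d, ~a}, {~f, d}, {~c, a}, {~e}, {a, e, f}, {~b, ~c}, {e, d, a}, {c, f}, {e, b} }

False

Suppose a = 1.
Unit clause (~d) forces d = 0.
Unit clause (~f) forces f = 0.
Unit clause (~e) forces e = 0.
Unit clause (c) forces c = 1.
Unit clause (~b) forces b = 0.
That conflicts with the unit clause (b).
So every satisfying assignment has a = False.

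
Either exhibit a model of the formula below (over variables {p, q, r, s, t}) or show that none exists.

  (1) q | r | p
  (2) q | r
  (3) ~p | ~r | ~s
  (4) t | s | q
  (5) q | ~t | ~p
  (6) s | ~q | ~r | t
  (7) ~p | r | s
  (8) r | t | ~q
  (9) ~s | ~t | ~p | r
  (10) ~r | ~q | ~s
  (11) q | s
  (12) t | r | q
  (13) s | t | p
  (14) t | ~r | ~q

p: 0,  q: 1,  r: 1,  s: 0,  t: 1

Suppose q = 1.
Suppose r = 1.
From the singleton clause (~s), s = 0.
From the singleton clause (t), t = 1.
Every clause is now satisfied; p is unconstrained.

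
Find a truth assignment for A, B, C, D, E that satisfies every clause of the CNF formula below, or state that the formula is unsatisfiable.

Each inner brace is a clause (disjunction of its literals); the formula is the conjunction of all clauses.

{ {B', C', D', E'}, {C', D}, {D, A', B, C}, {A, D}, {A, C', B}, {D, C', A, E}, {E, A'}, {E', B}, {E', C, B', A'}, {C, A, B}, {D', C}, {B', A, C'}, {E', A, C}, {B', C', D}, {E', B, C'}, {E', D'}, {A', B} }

UNSATISFIABLE

Try C = 0.
The clause (D') is unit, so D = 0.
The clause (A) is unit, so A = 1.
The clause (B) is unit, so B = 1.
The clause (E) is unit, so E = 1.
But (E') is also a unit clause — contradiction.
Backtrack on C: now try C = 1.
The clause (D) is unit, so D = 1.
The clause (E') is unit, so E = 0.
The clause (A') is unit, so A = 0.
The clause (B) is unit, so B = 1.
But (B') is also a unit clause — contradiction.
Both values of C lead to a conflict.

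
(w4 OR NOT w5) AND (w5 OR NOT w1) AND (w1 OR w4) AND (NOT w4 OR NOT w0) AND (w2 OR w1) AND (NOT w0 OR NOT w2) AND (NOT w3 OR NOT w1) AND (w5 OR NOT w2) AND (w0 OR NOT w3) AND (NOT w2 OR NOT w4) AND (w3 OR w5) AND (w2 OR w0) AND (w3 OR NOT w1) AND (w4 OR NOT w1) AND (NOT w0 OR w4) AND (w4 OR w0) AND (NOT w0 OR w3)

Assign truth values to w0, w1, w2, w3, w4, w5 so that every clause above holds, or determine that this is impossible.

UNSATISFIABLE

Suppose w4 = true.
From the singleton clause (NOT w0), w0 = false.
From the singleton clause (NOT w3), w3 = false.
From the singleton clause (NOT w2), w2 = false.
Now (w2) is unsatisfied and unit — conflict.
So w4 must be the other value — set w4 = false.
From the singleton clause (NOT w5), w5 = false.
From the singleton clause (NOT w1), w1 = false.
Now (w1) is unsatisfied and unit — conflict.
Either choice for w4 ends in contradiction.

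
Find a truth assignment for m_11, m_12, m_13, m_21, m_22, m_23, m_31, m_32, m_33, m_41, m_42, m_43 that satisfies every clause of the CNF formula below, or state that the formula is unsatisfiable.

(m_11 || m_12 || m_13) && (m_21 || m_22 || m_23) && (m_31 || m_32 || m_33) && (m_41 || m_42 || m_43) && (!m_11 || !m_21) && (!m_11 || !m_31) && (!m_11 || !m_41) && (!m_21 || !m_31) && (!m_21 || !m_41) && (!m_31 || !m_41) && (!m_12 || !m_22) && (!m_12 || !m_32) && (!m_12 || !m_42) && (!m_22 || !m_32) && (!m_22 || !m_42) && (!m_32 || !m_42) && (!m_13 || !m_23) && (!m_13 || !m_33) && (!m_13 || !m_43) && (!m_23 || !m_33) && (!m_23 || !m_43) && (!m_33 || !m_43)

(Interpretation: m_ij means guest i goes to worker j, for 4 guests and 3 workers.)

UNSATISFIABLE

Suppose m_11 = false.
Suppose m_12 = true.
The clause (!m_22) is unit, so m_22 = false.
The clause (!m_32) is unit, so m_32 = false.
The clause (!m_42) is unit, so m_42 = false.
Suppose m_21 = true.
The clause (!m_31) is unit, so m_31 = false.
The clause (m_33) is unit, so m_33 = true.
The clause (!m_41) is unit, so m_41 = false.
The clause (m_43) is unit, so m_43 = true.
That conflicts with the unit clause (!m_43).
That branch fails; take m_21 = false instead.
The clause (m_23) is unit, so m_23 = true.
The clause (!m_13) is unit, so m_13 = false.
The clause (!m_33) is unit, so m_33 = false.
The clause (m_31) is unit, so m_31 = true.
The clause (!m_41) is unit, so m_41 = false.
The clause (m_43) is unit, so m_43 = true.
That conflicts with the unit clause (!m_43).
Either choice for m_21 ends in contradiction.
That branch fails; take m_12 = false instead.
The clause (m_13) is unit, so m_13 = true.
The clause (!m_23) is unit, so m_23 = false.
The clause (!m_33) is unit, so m_33 = false.
The clause (!m_43) is unit, so m_43 = false.
Suppose m_21 = true.
The clause (!m_31) is unit, so m_31 = false.
The clause (m_32) is unit, so m_32 = true.
The clause (!m_41) is unit, so m_41 = false.
The clause (m_42) is unit, so m_42 = true.
That conflicts with the unit clause (!m_42).
That branch fails; take m_21 = false instead.
The clause (m_22) is unit, so m_22 = true.
The clause (!m_32) is unit, so m_32 = false.
The clause (m_31) is unit, so m_31 = true.
The clause (!m_41) is unit, so m_41 = false.
The clause (m_42) is unit, so m_42 = true.
That conflicts with the unit clause (!m_42).
Either choice for m_21 ends in contradiction.
Either choice for m_12 ends in contradiction.
That branch fails; take m_11 = true instead.
The clause (!m_21) is unit, so m_21 = false.
The clause (!m_31) is unit, so m_31 = false.
The clause (!m_41) is unit, so m_41 = false.
Suppose m_22 = true.
The clause (!m_12) is unit, so m_12 = false.
The clause (!m_32) is unit, so m_32 = false.
The clause (m_33) is unit, so m_33 = true.
The clause (!m_42) is unit, so m_42 = false.
The clause (m_43) is unit, so m_43 = true.
That conflicts with the unit clause (!m_43).
That branch fails; take m_22 = false instead.
The clause (m_23) is unit, so m_23 = true.
The clause (!m_13) is unit, so m_13 = false.
The clause (!m_33) is unit, so m_33 = false.
The clause (m_32) is unit, so m_32 = true.
The clause (!m_12) is unit, so m_12 = false.
The clause (!m_42) is unit, so m_42 = false.
The clause (m_43) is unit, so m_43 = true.
That conflicts with the unit clause (!m_43).
Either choice for m_22 ends in contradiction.
Either choice for m_11 ends in contradiction.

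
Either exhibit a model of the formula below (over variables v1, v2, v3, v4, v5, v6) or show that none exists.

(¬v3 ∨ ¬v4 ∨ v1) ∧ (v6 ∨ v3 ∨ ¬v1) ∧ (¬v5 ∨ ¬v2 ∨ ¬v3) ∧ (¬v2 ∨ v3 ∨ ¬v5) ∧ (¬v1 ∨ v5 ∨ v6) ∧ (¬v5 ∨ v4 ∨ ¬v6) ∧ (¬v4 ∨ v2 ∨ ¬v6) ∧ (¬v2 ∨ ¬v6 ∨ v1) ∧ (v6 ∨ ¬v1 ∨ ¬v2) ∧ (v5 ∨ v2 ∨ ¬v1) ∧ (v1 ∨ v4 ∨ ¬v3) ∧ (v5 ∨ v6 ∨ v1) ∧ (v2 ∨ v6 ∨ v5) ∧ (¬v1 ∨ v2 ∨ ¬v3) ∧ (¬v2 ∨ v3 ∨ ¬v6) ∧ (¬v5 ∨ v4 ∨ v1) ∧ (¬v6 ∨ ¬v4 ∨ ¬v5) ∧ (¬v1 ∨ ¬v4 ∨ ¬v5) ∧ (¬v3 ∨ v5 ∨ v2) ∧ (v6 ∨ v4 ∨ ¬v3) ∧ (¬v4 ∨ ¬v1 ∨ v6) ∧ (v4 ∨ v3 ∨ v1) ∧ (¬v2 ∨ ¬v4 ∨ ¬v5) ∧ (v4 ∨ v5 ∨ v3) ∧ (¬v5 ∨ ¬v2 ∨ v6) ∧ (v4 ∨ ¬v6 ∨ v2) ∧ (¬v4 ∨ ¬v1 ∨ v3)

Try v3 = True.
Try v4 = False.
(v1) alone gives v1 = True.
(v2) alone gives v2 = True.
(¬v5) alone gives v5 = False.
(v6) alone gives v6 = True.
This assignment satisfies each clause.

v1 ↦ True,  v2 ↦ True,  v3 ↦ True,  v4 ↦ False,  v5 ↦ False,  v6 ↦ True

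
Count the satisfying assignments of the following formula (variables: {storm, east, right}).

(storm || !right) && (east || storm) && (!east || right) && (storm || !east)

3

There are 2^3 = 8 truth assignments over (storm, east, right).
Split on storm. With storm = true, the clauses containing storm are satisfied and !storm drops from the rest; 3 of the 2^2 = 4 assignments to the other variables satisfy what remains.
With storm = false, by the same count on the reduced clause set, 0 assignments work.
(One model: storm=T, east=F, right=F.)
Total: 3 + 0 = 3.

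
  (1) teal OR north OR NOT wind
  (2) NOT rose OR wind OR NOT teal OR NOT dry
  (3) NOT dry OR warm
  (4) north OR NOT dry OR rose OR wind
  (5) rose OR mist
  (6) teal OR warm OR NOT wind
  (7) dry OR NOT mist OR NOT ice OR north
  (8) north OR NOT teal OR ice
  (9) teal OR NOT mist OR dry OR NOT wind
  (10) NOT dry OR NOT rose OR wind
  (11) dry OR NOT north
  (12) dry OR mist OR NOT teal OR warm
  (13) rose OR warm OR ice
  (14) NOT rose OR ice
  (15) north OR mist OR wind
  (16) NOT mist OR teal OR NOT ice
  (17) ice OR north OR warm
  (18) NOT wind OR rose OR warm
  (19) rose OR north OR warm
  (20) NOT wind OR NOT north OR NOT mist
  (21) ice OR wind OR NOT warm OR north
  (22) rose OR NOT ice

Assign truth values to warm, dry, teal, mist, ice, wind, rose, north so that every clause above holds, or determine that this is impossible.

warm: true, dry: true, teal: false, mist: true, ice: false, wind: false, rose: false, north: true

Try dry = true.
Unit clause (warm) forces warm = true.
Try rose = false.
Unit clause (mist) forces mist = true.
Unit clause (NOT ice) forces ice = false.
Try north = true.
Unit clause (NOT wind) forces wind = false.
Every clause is now satisfied; teal is unconstrained.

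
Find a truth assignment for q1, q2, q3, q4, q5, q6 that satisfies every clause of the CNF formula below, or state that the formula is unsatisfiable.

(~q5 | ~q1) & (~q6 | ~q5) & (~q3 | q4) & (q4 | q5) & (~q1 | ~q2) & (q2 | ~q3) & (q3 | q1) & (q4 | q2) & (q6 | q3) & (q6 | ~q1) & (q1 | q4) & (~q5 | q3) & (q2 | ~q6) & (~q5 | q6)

Branch on q5: set q5 = 0.
Unit clause (q4) forces q4 = 1.
Branch on q1: set q1 = 0.
Unit clause (q3) forces q3 = 1.
Unit clause (q2) forces q2 = 1.
No clause remains; q6 is free.

q1=0; q2=1; q3=1; q4=1; q5=0; q6=1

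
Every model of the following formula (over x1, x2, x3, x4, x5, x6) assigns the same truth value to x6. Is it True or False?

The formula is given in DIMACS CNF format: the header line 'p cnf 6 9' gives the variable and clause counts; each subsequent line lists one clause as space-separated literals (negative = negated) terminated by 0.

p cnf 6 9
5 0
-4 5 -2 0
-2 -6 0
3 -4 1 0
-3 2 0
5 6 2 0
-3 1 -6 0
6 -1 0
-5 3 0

False

Suppose x6 = True.
Unit clause (x5) forces x5 = True.
Unit clause (¬x2) forces x2 = False.
Unit clause (¬x3) forces x3 = False.
Now (x3) is unsatisfied and unit — conflict.
So every satisfying assignment has x6 = False.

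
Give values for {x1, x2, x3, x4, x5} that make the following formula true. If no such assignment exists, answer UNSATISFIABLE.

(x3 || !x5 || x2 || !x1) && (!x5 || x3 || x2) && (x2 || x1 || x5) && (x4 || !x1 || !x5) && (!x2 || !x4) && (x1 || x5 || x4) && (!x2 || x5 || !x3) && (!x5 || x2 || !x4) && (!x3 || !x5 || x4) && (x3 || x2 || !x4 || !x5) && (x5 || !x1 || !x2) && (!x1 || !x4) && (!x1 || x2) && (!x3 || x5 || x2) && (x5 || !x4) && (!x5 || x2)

x1: false, x2: true, x3: false, x4: false, x5: true

Case x2 = true:
(!x4) alone gives x4 = false.
Case x1 = false:
(x5) alone gives x5 = true.
(!x3) alone gives x3 = false.
This assignment satisfies each clause.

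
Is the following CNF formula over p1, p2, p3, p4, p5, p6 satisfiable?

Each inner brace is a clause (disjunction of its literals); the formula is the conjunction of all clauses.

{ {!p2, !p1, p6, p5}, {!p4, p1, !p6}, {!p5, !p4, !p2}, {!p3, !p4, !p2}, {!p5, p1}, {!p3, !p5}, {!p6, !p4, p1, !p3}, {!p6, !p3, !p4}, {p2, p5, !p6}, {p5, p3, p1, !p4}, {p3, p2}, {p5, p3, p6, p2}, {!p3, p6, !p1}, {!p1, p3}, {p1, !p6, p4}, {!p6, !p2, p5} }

Satisfiable

Suppose p5 = false.
Suppose p2 = false.
Unit clause (!p6) forces p6 = false.
Unit clause (p3) forces p3 = true.
Unit clause (!p1) forces p1 = false.
All clauses hold; p4 can take either value.
A satisfying assignment: p1=false,  p2=false,  p3=true,  p4=false,  p5=false,  p6=false.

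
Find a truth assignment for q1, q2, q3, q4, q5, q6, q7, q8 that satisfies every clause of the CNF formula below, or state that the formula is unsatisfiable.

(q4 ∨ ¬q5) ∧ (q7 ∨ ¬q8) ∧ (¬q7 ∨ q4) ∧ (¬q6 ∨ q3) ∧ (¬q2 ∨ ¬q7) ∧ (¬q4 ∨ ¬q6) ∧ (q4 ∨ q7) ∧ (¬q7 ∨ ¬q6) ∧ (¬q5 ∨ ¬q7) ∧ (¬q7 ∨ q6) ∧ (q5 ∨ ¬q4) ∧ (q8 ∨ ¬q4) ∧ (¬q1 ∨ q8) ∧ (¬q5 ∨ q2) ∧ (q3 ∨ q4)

UNSATISFIABLE

Try q4 = True.
From the singleton clause (¬q6), q6 = False.
From the singleton clause (¬q7), q7 = False.
From the singleton clause (¬q8), q8 = False.
But (q8) is also a unit clause — contradiction.
Undo q4 and try q4 = False.
From the singleton clause (¬q5), q5 = False.
From the singleton clause (¬q7), q7 = False.
But (q7) is also a unit clause — contradiction.
Both values of q4 lead to a conflict.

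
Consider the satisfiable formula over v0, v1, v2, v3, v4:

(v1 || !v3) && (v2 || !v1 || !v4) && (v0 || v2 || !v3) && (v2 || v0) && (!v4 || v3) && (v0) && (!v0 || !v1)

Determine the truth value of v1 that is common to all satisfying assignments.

Suppose v1 = true.
From the singleton clause (v0), v0 = true.
Now (!v0) is unsatisfied and unit — conflict.
So every satisfying assignment has v1 = False.

False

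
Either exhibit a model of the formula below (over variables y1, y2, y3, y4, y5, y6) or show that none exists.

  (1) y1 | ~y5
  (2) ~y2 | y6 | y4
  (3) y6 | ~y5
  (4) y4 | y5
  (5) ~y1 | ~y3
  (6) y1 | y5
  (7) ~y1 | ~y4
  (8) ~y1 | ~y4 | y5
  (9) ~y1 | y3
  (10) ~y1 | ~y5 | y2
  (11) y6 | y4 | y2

Try y1 = 1.
(~y3) alone gives y3 = 0.
But (y3) is also a unit clause — contradiction.
So y1 must be the other value — set y1 = 0.
(~y5) alone gives y5 = 0.
But (y5) is also a unit clause — contradiction.
Neither y1 = 1 nor y1 = 0 works.

UNSATISFIABLE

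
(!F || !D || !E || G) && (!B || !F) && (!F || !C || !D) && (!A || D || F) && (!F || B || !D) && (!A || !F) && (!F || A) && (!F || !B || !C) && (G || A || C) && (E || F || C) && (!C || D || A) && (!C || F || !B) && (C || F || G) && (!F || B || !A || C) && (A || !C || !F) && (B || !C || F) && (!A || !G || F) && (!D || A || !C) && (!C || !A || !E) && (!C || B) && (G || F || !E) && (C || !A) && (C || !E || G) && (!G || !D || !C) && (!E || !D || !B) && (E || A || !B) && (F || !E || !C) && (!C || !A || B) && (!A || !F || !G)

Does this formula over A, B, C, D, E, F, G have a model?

Branch on B: set B = true.
From the singleton clause (!F), F = false.
From the singleton clause (!C), C = false.
From the singleton clause (E), E = true.
From the singleton clause (G), G = true.
From the singleton clause (!A), A = false.
From the singleton clause (!D), D = false.
Every clause now holds.
A satisfying assignment: A=false, B=true, C=false, D=false, E=true, F=false, G=true.

Yes, satisfiable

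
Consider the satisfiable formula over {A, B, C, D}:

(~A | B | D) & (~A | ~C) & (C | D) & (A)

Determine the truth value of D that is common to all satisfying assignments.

True

Suppose D = 0.
(C) alone gives C = 1.
(~A) alone gives A = 0.
But (A) is also a unit clause — contradiction.
So every satisfying assignment has D = True.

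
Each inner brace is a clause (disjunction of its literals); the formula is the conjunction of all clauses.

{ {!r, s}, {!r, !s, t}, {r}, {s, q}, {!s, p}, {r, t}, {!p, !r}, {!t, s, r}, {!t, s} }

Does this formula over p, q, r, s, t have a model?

Unit clause (r) forces r = true.
Unit clause (s) forces s = true.
Unit clause (t) forces t = true.
Unit clause (p) forces p = true.
Now (!p) is unsatisfied and unit — conflict.
No assignment satisfies every clause.

No, unsatisfiable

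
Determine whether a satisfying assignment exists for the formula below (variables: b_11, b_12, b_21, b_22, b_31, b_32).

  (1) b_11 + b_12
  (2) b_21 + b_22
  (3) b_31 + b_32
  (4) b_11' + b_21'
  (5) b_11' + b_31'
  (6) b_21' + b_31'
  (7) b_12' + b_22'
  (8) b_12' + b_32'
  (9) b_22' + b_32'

Unsatisfiable

Branch on b_11: set b_11 = 1.
From the singleton clause (b_21'), b_21 = 0.
From the singleton clause (b_22), b_22 = 1.
From the singleton clause (b_31'), b_31 = 0.
From the singleton clause (b_32), b_32 = 1.
That conflicts with the unit clause (b_32').
Undo b_11 and try b_11 = 0.
From the singleton clause (b_12), b_12 = 1.
From the singleton clause (b_22'), b_22 = 0.
From the singleton clause (b_21), b_21 = 1.
From the singleton clause (b_31'), b_31 = 0.
From the singleton clause (b_32), b_32 = 1.
That conflicts with the unit clause (b_32').
Either choice for b_11 ends in contradiction.
No assignment satisfies every clause.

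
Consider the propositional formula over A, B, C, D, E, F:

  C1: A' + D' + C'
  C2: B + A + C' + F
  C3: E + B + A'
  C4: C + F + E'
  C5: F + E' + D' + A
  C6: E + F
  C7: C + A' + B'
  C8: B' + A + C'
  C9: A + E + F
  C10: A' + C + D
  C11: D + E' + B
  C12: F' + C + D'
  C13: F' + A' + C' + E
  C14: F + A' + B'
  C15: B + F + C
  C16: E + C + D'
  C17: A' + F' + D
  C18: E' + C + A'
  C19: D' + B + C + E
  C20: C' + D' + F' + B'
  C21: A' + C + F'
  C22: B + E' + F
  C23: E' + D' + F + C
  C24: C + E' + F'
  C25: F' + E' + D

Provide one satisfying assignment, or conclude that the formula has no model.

Branch on E: set E = 0.
From the singleton clause (F), F = 1.
Branch on B: set B = 1.
Branch on C: set C = 0.
From the singleton clause (A'), A = 0.
From the singleton clause (D'), D = 0.
All clauses are satisfied.

A: 0, B: 1, C: 0, D: 0, E: 0, F: 1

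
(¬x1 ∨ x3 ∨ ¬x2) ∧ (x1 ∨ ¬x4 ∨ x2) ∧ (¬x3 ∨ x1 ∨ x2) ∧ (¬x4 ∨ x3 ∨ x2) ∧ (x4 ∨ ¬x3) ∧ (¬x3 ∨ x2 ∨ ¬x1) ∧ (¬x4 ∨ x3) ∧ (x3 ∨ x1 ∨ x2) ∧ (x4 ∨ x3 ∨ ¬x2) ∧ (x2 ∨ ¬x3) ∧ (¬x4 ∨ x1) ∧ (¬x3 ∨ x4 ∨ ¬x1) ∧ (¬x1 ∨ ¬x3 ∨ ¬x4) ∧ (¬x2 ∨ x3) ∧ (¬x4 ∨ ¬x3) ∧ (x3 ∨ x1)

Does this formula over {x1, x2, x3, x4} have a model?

Branch on x4: set x4 = False.
From the singleton clause (¬x3), x3 = False.
From the singleton clause (¬x2), x2 = False.
From the singleton clause (x1), x1 = True.
This assignment satisfies each clause.
A satisfying assignment: x1 ↦ True, x2 ↦ False, x3 ↦ False, x4 ↦ False.

Yes, satisfiable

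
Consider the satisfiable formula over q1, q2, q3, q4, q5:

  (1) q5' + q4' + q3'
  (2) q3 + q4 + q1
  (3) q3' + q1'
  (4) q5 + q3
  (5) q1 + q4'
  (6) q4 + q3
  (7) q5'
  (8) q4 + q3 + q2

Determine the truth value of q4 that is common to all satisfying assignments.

False

Suppose q4 = 1.
(q1) alone gives q1 = 1.
(q3') alone gives q3 = 0.
(q5) alone gives q5 = 1.
But (q5') is also a unit clause — contradiction.
So every satisfying assignment has q4 = False.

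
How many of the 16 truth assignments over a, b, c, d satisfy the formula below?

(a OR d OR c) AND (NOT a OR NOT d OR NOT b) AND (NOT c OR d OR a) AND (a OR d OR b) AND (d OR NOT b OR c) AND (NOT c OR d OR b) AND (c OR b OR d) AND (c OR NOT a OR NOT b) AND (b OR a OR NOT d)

There are 2^4 = 16 truth assignments over (a, b, c, d).
Split on b. With b = true, the clauses containing b are satisfied and NOT b drops from the rest; 3 of the 2^3 = 8 assignments to the other variables satisfy what remains.
With b = false, by the same count on the reduced clause set, 2 assignments work.
(One model: a=F, b=T, c=F, d=T.)
Total: 3 + 2 = 5.

5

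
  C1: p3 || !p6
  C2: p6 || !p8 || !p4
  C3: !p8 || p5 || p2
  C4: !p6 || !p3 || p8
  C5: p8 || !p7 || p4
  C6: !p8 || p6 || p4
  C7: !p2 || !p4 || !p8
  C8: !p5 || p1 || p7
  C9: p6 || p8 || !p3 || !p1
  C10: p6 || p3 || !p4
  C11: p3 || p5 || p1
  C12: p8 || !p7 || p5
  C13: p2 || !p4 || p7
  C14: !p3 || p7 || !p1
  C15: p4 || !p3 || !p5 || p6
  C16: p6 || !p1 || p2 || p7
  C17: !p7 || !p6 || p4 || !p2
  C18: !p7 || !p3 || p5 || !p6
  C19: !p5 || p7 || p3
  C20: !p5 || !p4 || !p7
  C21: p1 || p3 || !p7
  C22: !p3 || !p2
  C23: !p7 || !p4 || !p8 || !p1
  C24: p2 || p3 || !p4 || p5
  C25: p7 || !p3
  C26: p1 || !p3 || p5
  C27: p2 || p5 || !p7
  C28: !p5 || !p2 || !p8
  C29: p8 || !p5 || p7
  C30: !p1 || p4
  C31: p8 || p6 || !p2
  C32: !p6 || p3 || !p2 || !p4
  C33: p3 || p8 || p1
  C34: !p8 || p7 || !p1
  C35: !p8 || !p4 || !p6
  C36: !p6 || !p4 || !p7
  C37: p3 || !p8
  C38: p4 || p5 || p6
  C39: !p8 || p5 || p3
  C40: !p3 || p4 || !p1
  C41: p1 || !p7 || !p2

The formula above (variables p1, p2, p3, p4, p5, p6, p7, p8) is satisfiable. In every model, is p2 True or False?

Suppose p2 = true.
(!p3) alone gives p3 = false.
(!p6) alone gives p6 = false.
(!p4) alone gives p4 = false.
(!p8) alone gives p8 = false.
That conflicts with the unit clause (p8).
So every satisfying assignment has p2 = False.

False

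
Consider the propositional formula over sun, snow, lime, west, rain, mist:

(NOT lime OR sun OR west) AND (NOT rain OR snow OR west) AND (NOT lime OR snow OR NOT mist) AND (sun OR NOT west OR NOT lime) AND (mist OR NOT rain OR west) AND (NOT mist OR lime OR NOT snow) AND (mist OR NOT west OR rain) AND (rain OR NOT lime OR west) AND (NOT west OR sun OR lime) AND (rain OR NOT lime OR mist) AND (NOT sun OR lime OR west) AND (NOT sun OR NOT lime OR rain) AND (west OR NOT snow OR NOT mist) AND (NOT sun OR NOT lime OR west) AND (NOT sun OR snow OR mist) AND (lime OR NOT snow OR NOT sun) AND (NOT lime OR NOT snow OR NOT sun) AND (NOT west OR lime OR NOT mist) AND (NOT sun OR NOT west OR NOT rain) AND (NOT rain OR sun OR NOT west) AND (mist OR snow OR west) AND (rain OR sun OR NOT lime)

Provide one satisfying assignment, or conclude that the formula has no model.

Branch on lime: set lime = false.
Branch on mist: set mist = false.
Branch on rain: set rain = false.
The clause (NOT west) is unit, so west = false.
The clause (NOT sun) is unit, so sun = false.
The clause (snow) is unit, so snow = true.
Every clause now holds.

sun: false,  snow: true,  lime: false,  west: false,  rain: false,  mist: false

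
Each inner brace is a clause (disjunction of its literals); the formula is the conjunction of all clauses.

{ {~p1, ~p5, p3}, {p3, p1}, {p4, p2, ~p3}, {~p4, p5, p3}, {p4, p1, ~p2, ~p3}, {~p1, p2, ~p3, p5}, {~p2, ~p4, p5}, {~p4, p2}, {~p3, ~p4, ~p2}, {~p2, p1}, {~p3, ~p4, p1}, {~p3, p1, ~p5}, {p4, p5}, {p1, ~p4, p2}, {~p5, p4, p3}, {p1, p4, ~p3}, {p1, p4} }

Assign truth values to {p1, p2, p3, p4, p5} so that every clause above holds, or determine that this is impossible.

Case p3 = 1:
Case p4 = 0:
(p2) alone gives p2 = 1.
(p1) alone gives p1 = 1.
(p5) alone gives p5 = 1.
Every clause now holds.

p1: 1, p2: 1, p3: 1, p4: 0, p5: 1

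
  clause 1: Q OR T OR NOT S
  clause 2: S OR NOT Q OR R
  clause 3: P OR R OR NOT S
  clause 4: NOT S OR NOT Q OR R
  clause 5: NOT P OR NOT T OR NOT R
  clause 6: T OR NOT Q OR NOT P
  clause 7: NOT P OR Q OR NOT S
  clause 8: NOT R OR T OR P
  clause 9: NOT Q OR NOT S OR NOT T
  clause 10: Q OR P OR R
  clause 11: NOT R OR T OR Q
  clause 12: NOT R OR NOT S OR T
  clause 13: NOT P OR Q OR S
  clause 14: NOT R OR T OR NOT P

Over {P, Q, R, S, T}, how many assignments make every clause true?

3

There are 2^5 = 32 truth assignments over (P, Q, R, S, T).
Split on S. With S = true, the clauses containing S are satisfied and NOT S drops from the rest; 1 of the 2^4 = 16 assignments to the other variables satisfy what remains.
With S = false, by the same count on the reduced clause set, 2 assignments work.
(One model: P=F, Q=F, R=T, S=F, T=T.)
Total: 1 + 2 = 3.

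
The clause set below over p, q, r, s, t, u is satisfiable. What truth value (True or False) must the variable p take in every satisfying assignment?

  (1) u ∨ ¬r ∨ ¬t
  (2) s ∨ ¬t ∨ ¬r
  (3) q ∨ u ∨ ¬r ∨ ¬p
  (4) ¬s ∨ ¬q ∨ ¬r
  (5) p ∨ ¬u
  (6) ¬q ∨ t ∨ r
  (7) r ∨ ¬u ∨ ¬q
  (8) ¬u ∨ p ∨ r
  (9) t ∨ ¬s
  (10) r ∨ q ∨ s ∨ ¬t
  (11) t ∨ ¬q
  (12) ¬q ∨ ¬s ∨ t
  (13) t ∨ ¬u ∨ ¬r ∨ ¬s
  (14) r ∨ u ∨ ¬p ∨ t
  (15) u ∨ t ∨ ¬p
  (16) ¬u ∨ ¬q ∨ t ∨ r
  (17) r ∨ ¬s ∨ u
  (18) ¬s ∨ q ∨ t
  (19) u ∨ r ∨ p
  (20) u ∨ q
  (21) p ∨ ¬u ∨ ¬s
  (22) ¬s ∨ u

True

Suppose p = False.
(¬u) alone gives u = False.
(r) alone gives r = True.
(¬t) alone gives t = False.
(¬s) alone gives s = False.
(¬q) alone gives q = False.
That conflicts with the unit clause (q).
So every satisfying assignment has p = True.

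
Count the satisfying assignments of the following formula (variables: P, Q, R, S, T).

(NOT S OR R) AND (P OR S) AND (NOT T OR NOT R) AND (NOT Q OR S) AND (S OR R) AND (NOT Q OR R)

5

There are 2^5 = 32 truth assignments over (P, Q, R, S, T).
Split on P. With P = true, the clauses containing P are satisfied and NOT P drops from the rest; 3 of the 2^4 = 16 assignments to the other variables satisfy what remains.
With P = false, by the same count on the reduced clause set, 2 assignments work.
(One model: P=F, Q=F, R=T, S=T, T=F.)
Total: 3 + 2 = 5.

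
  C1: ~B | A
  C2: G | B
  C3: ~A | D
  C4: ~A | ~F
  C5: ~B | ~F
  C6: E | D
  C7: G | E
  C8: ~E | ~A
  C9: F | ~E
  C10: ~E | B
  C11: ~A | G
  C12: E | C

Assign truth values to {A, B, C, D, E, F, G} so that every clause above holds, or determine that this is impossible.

Branch on B: set B = 0.
From the singleton clause (G), G = 1.
From the singleton clause (~E), E = 0.
From the singleton clause (D), D = 1.
From the singleton clause (C), C = 1.
Branch on A: set A = 0.
Every clause is now satisfied; F is unconstrained.

A ↦ 0, B ↦ 0, C ↦ 1, D ↦ 1, E ↦ 0, F ↦ 0, G ↦ 1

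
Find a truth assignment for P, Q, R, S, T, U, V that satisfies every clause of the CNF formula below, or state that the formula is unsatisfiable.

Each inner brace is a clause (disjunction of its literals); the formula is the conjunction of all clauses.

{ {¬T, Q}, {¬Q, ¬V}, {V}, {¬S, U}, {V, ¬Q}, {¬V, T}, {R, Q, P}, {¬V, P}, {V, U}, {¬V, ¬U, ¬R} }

(V) alone gives V = True.
(¬Q) alone gives Q = False.
(¬T) alone gives T = False.
But (T) is also a unit clause — contradiction.

UNSATISFIABLE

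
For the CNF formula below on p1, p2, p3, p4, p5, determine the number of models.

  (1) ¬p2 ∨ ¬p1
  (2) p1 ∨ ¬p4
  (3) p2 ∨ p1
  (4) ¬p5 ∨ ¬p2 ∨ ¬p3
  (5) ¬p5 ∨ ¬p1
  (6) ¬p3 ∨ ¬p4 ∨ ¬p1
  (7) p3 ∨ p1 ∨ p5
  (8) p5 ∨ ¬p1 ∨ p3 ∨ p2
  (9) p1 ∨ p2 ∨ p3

3

There are 2^5 = 32 truth assignments over (p1, p2, p3, p4, p5).
Split on p3. With p3 = True, the clauses containing p3 are satisfied and ¬p3 drops from the rest; 2 of the 2^4 = 16 assignments to the other variables satisfy what remains.
With p3 = False, by the same count on the reduced clause set, 1 assignment works.
Total: 2 + 1 = 3.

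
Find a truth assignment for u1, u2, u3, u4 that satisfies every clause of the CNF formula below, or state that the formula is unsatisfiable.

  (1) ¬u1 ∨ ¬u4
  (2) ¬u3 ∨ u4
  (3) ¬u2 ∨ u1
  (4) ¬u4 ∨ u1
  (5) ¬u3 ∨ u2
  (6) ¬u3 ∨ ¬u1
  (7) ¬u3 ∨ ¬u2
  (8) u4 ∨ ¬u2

u1: True,  u2: False,  u3: False,  u4: False

Branch on u1: set u1 = True.
From the singleton clause (¬u4), u4 = False.
From the singleton clause (¬u3), u3 = False.
From the singleton clause (¬u2), u2 = False.
Every clause now holds.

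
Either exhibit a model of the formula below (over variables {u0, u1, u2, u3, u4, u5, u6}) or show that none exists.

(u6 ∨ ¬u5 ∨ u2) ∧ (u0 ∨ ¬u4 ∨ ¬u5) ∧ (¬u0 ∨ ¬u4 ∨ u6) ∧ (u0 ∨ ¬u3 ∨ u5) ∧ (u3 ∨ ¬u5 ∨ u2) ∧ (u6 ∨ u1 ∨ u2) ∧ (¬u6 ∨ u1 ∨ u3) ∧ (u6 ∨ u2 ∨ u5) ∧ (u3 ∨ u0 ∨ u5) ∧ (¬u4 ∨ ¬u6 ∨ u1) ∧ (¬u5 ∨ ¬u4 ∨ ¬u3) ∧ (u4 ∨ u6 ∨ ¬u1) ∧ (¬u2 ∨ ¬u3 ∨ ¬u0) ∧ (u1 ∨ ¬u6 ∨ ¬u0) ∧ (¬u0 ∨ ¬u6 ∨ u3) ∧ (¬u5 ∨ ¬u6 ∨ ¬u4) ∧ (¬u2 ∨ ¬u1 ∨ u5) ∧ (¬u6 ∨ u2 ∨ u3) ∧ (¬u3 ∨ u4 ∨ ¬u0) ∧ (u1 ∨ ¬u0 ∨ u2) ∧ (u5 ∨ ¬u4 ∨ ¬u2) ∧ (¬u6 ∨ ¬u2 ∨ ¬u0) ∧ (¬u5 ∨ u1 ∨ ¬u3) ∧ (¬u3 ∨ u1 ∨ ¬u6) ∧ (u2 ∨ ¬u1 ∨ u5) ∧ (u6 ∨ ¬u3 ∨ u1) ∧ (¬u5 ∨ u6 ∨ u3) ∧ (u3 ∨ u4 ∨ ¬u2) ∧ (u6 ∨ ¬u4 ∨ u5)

u0 ↦ False; u1 ↦ True; u2 ↦ True; u3 ↦ True; u4 ↦ False; u5 ↦ True; u6 ↦ True

Suppose u6 = True.
Suppose u1 = True.
Suppose u0 = False.
Suppose u4 = False.
Suppose u3 = True.
From the singleton clause (u5), u5 = True.
All clauses hold; u2 can take either value.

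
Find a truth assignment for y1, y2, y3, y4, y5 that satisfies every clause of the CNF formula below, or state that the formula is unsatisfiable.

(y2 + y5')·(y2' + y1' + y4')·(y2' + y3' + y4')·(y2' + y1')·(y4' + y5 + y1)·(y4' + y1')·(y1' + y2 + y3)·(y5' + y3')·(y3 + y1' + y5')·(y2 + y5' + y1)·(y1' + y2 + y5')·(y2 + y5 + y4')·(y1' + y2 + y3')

Branch on y2: set y2 = 0.
From the singleton clause (y5'), y5 = 0.
From the singleton clause (y4'), y4 = 0.
Branch on y1: set y1 = 0.
All clauses hold; y3 can take either value.

y1=0,  y2=0,  y3=1,  y4=0,  y5=0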